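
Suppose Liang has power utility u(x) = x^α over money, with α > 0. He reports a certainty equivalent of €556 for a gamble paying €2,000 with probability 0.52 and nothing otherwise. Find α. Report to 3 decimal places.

Since u(0) = 0, the lottery's EU is 0.52·2000^α.
Equating: 556^α = 0.52·2000^α, i.e. 0.2780^α = 0.52.
Taking logs: α·ln(556/2000) = ln(0.52), so α = -0.653926 / -1.280134 ≈ 0.511.

α ≈ 0.511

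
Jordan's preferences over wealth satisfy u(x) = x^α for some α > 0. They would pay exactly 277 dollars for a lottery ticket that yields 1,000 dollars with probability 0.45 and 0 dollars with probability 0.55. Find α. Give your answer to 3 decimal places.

EU(lottery) = 0.45·1000^α + 0.55·0 = 0.45·1000^α.
Indifference: 277^α = 0.45·1000^α, so (277/1000)^α = 0.45.
α = ln(0.45) / ln(277/1000) = -0.798508/-1.283738 ≈ 0.622.

α ≈ 0.622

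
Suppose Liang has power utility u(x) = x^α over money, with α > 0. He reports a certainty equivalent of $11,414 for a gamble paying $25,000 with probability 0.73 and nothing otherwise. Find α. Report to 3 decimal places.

Since u(0) = 0, the lottery's EU is 0.73·25000^α.
Setting u(11414) equal to that: 11414^α = 0.73·25000^α ⇒ (11414/25000)^α = 0.73.
α = ln(0.73) / ln(11414/25000) = -0.314711/-0.784035 ≈ 0.401.

α ≈ 0.401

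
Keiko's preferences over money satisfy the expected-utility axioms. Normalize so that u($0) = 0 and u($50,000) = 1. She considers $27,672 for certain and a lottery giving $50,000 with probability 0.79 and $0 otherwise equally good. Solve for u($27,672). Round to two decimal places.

0.79

The indifference gives u($27,672) = 0.79·u($50,000) + 0.21·u($0) = 0.79·1 + 0.21·0 = 0.79.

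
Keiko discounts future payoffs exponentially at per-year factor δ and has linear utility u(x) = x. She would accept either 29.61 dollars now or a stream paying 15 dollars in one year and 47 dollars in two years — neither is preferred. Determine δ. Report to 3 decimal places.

δ ≈ 0.650

Equating present values: 29.61 = 15δ + 47δ².
So 47δ² + 15δ − 29.61 = 0.
By the quadratic formula (taking the positive root), δ = (−15 + √5791.68) / 94 ≈ 0.650.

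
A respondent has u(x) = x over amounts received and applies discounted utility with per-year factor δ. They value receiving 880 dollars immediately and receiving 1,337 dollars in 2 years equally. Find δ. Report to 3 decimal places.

Indifference means u(880) = δ^2 · u(1337), so δ^2 = u(880)/u(1337).
With u(x) = x: δ^2 = 880/1337 = 0.65819.
Hence δ = (0.65819)^(1/2) = 0.81129.

δ ≈ 0.811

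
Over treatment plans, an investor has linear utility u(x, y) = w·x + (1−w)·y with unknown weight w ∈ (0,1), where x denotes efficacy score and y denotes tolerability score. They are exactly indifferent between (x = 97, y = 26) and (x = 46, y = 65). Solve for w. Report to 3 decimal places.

u(97,26) = u(46,65) means w·97 + (1−w)·26 = w·46 + (1−w)·65.
Rearranging, 51·w − 39·(1−w) = 0.
So w/(1−w) = 39/51 = 0.7647, giving w = 39/(51+39) = 0.433.

w = 0.433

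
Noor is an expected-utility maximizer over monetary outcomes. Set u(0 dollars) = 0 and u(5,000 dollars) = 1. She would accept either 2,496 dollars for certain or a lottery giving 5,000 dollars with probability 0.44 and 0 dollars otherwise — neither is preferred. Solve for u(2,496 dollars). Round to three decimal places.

0.440

By the standard-gamble method, u(2,496 dollars) is just the indifference probability on the best outcome: 0.44.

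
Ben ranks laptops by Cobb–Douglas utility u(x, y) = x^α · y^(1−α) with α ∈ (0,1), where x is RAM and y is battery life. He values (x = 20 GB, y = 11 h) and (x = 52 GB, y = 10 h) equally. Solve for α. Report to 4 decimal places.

α ≈ 0.0907

Indifference: 20^α · 11^(1−α) = 52^α · 10^(1−α).
Rearrange to (20/52)^α = (10/11)^(1−α) and take logs: α·-0.9555114 = (1−α)·-0.0953102.
Thus α·(-1.0508216) = -0.0953102, so α = -0.0953102/-1.0508216 ≈ 0.0907.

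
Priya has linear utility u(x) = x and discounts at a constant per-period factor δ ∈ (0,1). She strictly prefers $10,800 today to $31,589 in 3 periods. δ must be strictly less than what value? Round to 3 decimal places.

δ < 0.699

Comparing present values: 10800 > δ^3·31589.
Dividing by 31589: δ^3 < 0.34189. Both sides are positive, so the cube root keeps the direction.
δ < 0.34189^(1/3) = 0.699.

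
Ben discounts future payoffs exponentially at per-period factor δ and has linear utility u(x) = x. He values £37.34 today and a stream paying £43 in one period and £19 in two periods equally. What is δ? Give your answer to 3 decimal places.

δ ≈ 0.670

Present value of the stream is 43·δ + 19·δ². Indifference gives 43δ + 19δ² = 37.34.
That is, 19δ² + 43δ − 37.34 = 0, a quadratic in δ.
δ = (−43 + √(43² + 4·19·37.34)) / (2·19) = (−43 + √4686.84) / 38 ≈ 0.670.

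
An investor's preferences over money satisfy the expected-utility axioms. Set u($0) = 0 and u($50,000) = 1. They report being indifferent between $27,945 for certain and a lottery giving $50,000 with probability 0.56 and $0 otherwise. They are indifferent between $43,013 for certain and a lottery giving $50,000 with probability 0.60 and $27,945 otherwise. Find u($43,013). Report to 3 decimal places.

The first gamble pins u($27,945): it must equal 0.56·1 + 0.44·0 = 0.56.
The second indifference gives u($43,013) = 0.60·u($50,000) + 0.40·u($27,945) = 0.60·1.00 + 0.40·0.56 = 0.8240.

0.824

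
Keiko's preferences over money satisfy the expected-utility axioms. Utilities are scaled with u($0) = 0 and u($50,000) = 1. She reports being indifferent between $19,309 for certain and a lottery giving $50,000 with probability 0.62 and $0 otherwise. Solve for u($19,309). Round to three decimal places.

By the standard-gamble method, u($19,309) is just the indifference probability on the best outcome: 0.62.

0.620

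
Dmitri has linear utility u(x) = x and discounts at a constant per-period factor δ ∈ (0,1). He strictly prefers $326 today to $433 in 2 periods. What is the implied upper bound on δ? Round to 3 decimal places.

The preference means 326 > δ^2·433.
Dividing by 433: δ^2 < 0.75289. Both sides are positive, so the square root keeps the direction.
δ < (326/433)^(1/2) ≈ 0.868.

δ < 0.868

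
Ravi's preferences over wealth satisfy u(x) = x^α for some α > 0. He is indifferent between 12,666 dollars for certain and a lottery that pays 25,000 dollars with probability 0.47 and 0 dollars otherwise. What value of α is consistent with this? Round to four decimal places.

EU(lottery) = 0.47·25000^α + 0.53·0 = 0.47·25000^α.
Setting u(12666) equal to that: 12666^α = 0.47·25000^α ⇒ (12666/25000)^α = 0.47.
Taking logs: α·ln(12666/25000) = ln(0.47), so α = -0.7550226 / -0.6799546 ≈ 1.1104.

α ≈ 1.1104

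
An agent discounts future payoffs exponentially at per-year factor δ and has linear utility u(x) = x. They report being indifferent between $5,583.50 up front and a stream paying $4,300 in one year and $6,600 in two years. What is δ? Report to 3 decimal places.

δ ≈ 0.650

The stream is worth 4300δ + 6600δ² today, so 4300δ + 6600δ² = 5583.50.
So 6600δ² + 4300δ − 5583.50 = 0.
By the quadratic formula (taking the positive root), δ = (−4300 + √165894400.00) / 13200 ≈ 0.650.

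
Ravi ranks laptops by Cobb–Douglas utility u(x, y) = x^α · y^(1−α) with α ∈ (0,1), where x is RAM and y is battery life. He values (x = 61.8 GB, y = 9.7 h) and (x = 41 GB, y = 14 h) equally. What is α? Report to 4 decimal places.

The Cobb–Douglas utilities coincide, so 61.8^α·9.7^(1−α) = 41^α·14^(1−α).
(61.8/41)^α = (14/9.7)^(1−α); take logs: α·ln(61.8/41) = (1−α)·ln(14/9.7), i.e. α·0.4103313 = (1−α)·0.3669314.
Thus α·(0.7772627) = 0.3669314, so α = 0.3669314/0.7772627 ≈ 0.4721.

α ≈ 0.4721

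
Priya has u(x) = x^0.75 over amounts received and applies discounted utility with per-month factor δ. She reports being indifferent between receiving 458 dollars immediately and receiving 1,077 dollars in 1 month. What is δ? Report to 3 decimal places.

Indifference means u(458) = δ · u(1077), so δ = u(458)/u(1077).
With u(x) = x^0.75: δ = 458^0.75/1077^0.75 = (458/1077)^0.75 = 0.52661.

δ ≈ 0.527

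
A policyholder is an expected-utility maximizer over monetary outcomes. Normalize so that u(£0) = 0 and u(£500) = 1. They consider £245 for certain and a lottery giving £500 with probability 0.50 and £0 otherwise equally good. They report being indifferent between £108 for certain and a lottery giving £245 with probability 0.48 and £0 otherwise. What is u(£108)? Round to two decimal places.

The first gamble pins u(£245): it must equal 0.50·1 + 0.50·0 = 0.50.
Then u(£108) = 0.48·u(£245) + 0.52·u(£0) = 0.48·0.50 + 0.52·0.00 = 0.2400.

0.24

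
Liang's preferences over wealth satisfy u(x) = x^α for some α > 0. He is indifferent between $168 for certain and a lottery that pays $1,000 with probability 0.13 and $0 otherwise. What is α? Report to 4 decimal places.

Since u(0) = 0, the lottery's EU is 0.13·1000^α.
Equating: 168^α = 0.13·1000^α, i.e. 0.1680^α = 0.13.
Take logs: α = ln 0.13 / ln(168/1000) ≈ 1.143755.

α ≈ 1.1438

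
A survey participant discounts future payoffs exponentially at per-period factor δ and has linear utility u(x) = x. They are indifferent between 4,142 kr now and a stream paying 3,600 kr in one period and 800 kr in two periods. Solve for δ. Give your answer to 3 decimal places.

The stream is worth 3600δ + 800δ² today, so 3600δ + 800δ² = 4142.
Rearranged: 800δ² + 3600δ − 4142 = 0.
δ = (−3600 + √(3600² + 4·800·4142)) / (2·800) = (−3600 + √26214400.00) / 1600 ≈ 0.950.

δ ≈ 0.950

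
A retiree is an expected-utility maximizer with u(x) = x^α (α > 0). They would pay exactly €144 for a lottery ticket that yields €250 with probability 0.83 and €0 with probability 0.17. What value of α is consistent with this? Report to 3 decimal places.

α ≈ 0.338

The lottery's expected utility is 0.83·u(250) + 0.17·u(0) = 0.83·250^α (since u(0) = 0 for α > 0).
Equating: 144^α = 0.83·250^α, i.e. 0.5760^α = 0.83.
Taking logs: α·ln(144/250) = ln(0.83), so α = -0.186330 / -0.551648 ≈ 0.338.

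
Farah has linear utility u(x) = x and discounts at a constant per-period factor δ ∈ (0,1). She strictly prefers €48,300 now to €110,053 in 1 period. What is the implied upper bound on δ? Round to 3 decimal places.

Comparing present values: 48300 > δ·110053.
Dividing through by 110053 gives δ < 0.43888.

δ < 0.439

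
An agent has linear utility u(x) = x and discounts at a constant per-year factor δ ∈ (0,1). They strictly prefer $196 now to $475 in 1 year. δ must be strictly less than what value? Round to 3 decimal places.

The preference means 196 > δ·475.
So δ < 196/475 = 0.41263.

δ < 0.413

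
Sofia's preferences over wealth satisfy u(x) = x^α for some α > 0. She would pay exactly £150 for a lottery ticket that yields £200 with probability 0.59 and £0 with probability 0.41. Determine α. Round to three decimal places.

EU(lottery) = 0.59·200^α + 0.41·0 = 0.59·200^α.
Equating: 150^α = 0.59·200^α, i.e. 0.7500^α = 0.59.
Taking logs: α·ln(150/200) = ln(0.59), so α = -0.527633 / -0.287682 ≈ 1.834.

α ≈ 1.834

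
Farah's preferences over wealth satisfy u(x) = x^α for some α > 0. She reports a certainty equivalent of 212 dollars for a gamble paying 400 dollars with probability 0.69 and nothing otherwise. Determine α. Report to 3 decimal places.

Since u(0) = 0, the lottery's EU is 0.69·400^α.
Indifference: 212^α = 0.69·400^α, so (212/400)^α = 0.69.
Taking logs: α·ln(212/400) = ln(0.69), so α = -0.371064 / -0.634878 ≈ 0.584.

α ≈ 0.584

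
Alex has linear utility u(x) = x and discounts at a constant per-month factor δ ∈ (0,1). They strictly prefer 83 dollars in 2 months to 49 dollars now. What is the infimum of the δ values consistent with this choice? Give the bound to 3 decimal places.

δ > 0.768

Comparing present values: 49 < δ^2·83.
So δ^2 > 49/83 = 0.59036; taking the square root of both positive sides preserves the inequality.
δ > (49/83)^(1/2) ≈ 0.768.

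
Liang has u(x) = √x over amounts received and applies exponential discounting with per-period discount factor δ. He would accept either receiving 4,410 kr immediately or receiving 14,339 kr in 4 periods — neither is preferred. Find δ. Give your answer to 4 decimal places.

δ ≈ 0.8630

The payoff in 4 periods is discounted by δ^4, so u(4410) = δ^4·u(14339) and δ^4 = u(4410)/u(14339).
Since u(x) = √x, δ^4 = √(4410/14339) = 0.55457.
Hence δ = (0.55457)^(1/4) = 0.862959.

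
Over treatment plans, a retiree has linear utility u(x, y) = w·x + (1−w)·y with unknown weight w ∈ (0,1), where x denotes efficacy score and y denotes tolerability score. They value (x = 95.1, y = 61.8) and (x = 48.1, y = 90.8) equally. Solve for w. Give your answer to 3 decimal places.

w = 0.382

Indifference: w·95.1 + (1−w)·61.8 = w·48.1 + (1−w)·90.8.
Rearranging, 47·w − 29·(1−w) = 0.
The marginal rate of substitution is 29/47, so w = 29/(47+29) = 0.382.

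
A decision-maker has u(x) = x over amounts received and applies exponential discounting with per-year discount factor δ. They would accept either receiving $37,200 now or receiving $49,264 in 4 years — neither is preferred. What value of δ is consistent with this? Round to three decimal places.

Equating discounted utilities: u(37200) = δ^4·u(49264) ⇒ δ^4 = u(37200)/u(49264).
With u(x) = x: δ^4 = 37200/49264 = 0.75512.
So δ = 0.75512^(1/4) ≈ 0.932.

δ ≈ 0.932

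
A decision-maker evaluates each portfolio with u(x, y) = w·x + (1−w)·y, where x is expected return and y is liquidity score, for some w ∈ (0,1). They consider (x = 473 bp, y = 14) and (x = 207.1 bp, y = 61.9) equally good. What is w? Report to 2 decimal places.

w = 0.15

u(473,14) = u(207.1,61.9) means w·473 + (1−w)·14 = w·207.1 + (1−w)·61.9.
w·(473−207.1) = (1−w)·(61.9−14), i.e. w·265.9 = (1−w)·47.9.
The marginal rate of substitution is 47.9/265.9, so w = 47.9/(265.9+47.9) = 0.15.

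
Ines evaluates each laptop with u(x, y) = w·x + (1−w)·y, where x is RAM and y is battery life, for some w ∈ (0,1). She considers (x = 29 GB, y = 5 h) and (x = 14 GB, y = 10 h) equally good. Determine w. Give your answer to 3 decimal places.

Equating utilities: w·29 + (1−w)·5 = w·14 + (1−w)·10.
w·(29−14) = (1−w)·(10−5), i.e. w·15 = (1−w)·5.
Hence w = 5/(15+5) = 5/20 = 0.250.

w = 0.250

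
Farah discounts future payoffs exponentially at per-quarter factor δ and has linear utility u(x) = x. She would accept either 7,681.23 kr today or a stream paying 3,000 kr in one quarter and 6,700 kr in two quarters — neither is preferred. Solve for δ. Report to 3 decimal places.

δ ≈ 0.870

Equating present values: 7681.23 = 3000δ + 6700δ².
So 6700δ² + 3000δ − 7681.23 = 0.
By the quadratic formula (taking the positive root), δ = (−3000 + √214856964.00) / 13400 ≈ 0.870.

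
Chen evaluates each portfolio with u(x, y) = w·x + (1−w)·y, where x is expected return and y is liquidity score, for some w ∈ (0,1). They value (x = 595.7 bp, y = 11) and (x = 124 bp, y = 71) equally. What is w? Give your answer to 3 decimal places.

w = 0.113

Indifference: w·595.7 + (1−w)·11 = w·124 + (1−w)·71.
Rearranging, 471.7·w − 60·(1−w) = 0.
The marginal rate of substitution is 60/471.7, so w = 60/(471.7+60) = 0.113.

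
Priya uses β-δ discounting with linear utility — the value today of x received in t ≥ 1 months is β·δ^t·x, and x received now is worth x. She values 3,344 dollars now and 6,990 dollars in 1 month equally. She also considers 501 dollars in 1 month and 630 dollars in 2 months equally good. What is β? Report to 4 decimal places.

β ≈ 0.6016

From the later pair, β·δ^1·501 = β·δ^2·630; dividing through, δ = 501/630 = 0.79524.
The first indifference: 3344 = β·δ·6990, so β = 3344/(δ·6990) = 3344/(0.79524·6990) ≈ 0.6016.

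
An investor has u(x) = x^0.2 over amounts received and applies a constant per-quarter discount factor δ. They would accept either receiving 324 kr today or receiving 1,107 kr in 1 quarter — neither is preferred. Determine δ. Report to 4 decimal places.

δ ≈ 0.7821

The payoff in 1 quarter is discounted by δ, so u(324) = δ·u(1107) and δ = u(324)/u(1107).
With u(x) = x^0.2: δ = 324^0.2/1107^0.2 = (324/1107)^0.2 = 0.78213.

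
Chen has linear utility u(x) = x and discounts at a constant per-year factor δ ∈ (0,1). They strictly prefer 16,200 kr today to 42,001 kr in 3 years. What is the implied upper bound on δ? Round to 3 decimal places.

Under u(x) = x this choice says 16200 > δ^3·42001.
Dividing by 42001: δ^3 < 0.38571. Both sides are positive, so the cube root keeps the direction.
δ < (16200/42001)^(1/3) ≈ 0.728.

δ < 0.728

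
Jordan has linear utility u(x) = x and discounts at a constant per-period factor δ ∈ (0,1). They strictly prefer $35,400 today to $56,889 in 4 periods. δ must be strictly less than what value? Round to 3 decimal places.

δ < 0.888

Comparing present values: 35400 > δ^4·56889.
So δ^4 < 35400/56889 = 0.62226; taking the 4th root of both positive sides preserves the inequality.
δ < (35400/56889)^(1/4) ≈ 0.888.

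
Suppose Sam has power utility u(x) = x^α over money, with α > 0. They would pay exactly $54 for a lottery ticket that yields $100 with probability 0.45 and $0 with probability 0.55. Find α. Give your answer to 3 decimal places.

Since u(0) = 0, the lottery's EU is 0.45·100^α.
Setting u(54) equal to that: 54^α = 0.45·100^α ⇒ (54/100)^α = 0.45.
Take logs: α = ln 0.45 / ln(54/100) ≈ 1.29589.

α ≈ 1.296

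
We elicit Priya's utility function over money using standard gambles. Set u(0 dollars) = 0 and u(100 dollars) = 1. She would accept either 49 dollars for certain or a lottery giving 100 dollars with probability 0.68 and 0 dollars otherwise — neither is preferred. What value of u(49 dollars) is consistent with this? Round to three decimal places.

u(49 dollars) equals the lottery's expected utility: 0.68·1 + 0.32·0 = 0.68.

0.680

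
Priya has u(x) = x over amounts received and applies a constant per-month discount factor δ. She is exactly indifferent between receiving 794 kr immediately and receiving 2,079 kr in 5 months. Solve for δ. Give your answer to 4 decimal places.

Equating discounted utilities: u(794) = δ^5·u(2079) ⇒ δ^5 = u(794)/u(2079).
With u(x) = x: δ^5 = 794/2079 = 0.38191.
So δ = 0.38191^(1/5) ≈ 0.8249.

δ ≈ 0.8249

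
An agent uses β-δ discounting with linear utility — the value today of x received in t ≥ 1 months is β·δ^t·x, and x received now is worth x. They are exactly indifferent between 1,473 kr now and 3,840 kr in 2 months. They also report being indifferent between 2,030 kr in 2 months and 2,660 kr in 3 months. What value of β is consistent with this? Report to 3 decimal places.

β ≈ 0.659

Both payoffs in the second observation are in the future, so β drops out: δ^2·2030 = δ^3·2660 ⇒ δ = 2030/2660 = 0.76316.
Now use the now-vs-future pair: 1473 = β·δ^2·3840 gives β = 1473/(0.58241·3840) ≈ 0.659.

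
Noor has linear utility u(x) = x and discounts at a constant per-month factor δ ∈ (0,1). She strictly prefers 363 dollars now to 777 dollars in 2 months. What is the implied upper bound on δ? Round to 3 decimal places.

Comparing present values: 363 > δ^2·777.
Dividing by 777: δ^2 < 0.46718. Both sides are positive, so the square root keeps the direction.
δ < (363/777)^(1/2) ≈ 0.684.

δ < 0.684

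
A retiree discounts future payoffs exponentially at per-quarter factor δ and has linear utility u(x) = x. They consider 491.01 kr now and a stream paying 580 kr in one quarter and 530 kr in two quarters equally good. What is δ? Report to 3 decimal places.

δ ≈ 0.560

The stream is worth 580δ + 530δ² today, so 580δ + 530δ² = 491.01.
Rearranged: 530δ² + 580δ − 491.01 = 0.
By the quadratic formula (taking the positive root), δ = (−580 + √1377341.20) / 1060 ≈ 0.560.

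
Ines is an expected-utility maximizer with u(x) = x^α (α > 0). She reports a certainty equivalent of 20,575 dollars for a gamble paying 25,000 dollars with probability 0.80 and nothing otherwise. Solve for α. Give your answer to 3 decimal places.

The lottery's expected utility is 0.80·u(25000) + 0.20·u(0) = 0.80·25000^α (since u(0) = 0 for α > 0).
Equating: 20575^α = 0.80·25000^α, i.e. 0.8230^α = 0.80.
α = ln(0.80) / ln(20575/25000) = -0.223144/-0.194799 ≈ 1.146.

α ≈ 1.146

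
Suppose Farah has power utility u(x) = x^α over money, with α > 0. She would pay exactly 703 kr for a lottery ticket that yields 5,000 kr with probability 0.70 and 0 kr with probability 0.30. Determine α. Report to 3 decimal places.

α ≈ 0.182

EU(lottery) = 0.70·5000^α + 0.30·0 = 0.70·5000^α.
Indifference: 703^α = 0.70·5000^α, so (703/5000)^α = 0.70.
Take logs: α = ln 0.70 / ln(703/5000) ≈ 0.18181.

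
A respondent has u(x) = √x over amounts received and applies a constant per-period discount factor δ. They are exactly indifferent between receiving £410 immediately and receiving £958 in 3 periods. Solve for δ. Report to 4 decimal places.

δ ≈ 0.8681

Indifference means u(410) = δ^3 · u(958), so δ^3 = u(410)/u(958).
Since u(x) = √x, δ^3 = √(410/958) = 0.65420.
So δ = 0.65420^(1/3) ≈ 0.8681.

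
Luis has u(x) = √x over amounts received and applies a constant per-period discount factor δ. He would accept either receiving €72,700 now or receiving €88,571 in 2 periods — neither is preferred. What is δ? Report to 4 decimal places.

Equating discounted utilities: u(72700) = δ^2·u(88571) ⇒ δ^2 = u(72700)/u(88571).
Since u(x) = √x, δ^2 = √(72700/88571) = 0.90599.
So δ = 0.90599^(1/2) ≈ 0.9518.

δ ≈ 0.9518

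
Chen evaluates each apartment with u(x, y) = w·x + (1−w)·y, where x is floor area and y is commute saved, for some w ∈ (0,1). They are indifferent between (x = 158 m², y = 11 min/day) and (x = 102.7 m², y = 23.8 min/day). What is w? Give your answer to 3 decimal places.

u(158,11) = u(102.7,23.8) means w·158 + (1−w)·11 = w·102.7 + (1−w)·23.8.
Collecting terms: w·55.3 = (1−w)·12.8.
Hence w = 12.8/(55.3+12.8) = 12.8/68.1 = 0.188.

w = 0.188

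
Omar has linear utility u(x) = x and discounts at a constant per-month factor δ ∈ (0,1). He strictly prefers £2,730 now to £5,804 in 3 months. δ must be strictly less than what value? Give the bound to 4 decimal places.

The preference means 2730 > δ^3·5804.
Dividing by 5804: δ^3 < 0.47037. Both sides are positive, so the cube root keeps the direction.
δ < 0.47037^(1/3) = 0.7777.

δ < 0.7777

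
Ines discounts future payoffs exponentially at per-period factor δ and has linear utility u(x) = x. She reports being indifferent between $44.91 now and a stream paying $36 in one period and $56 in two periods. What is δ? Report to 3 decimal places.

δ ≈ 0.630

Present value of the stream is 36·δ + 56·δ². Indifference gives 36δ + 56δ² = 44.91.
So 56δ² + 36δ − 44.91 = 0.
δ = (−36 + √(36² + 4·56·44.91)) / (2·56) = (−36 + √11355.84) / 112 ≈ 0.630.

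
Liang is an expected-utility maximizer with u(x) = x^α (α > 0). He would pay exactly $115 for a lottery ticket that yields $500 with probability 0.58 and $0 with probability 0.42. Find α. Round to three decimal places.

The lottery's expected utility is 0.58·u(500) + 0.42·u(0) = 0.58·500^α (since u(0) = 0 for α > 0).
Setting u(115) equal to that: 115^α = 0.58·500^α ⇒ (115/500)^α = 0.58.
Take logs: α = ln 0.58 / ln(115/500) ≈ 0.37064.

α ≈ 0.371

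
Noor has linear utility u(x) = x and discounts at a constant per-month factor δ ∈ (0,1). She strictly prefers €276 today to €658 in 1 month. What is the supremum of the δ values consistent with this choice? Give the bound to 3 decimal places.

δ < 0.419

Under u(x) = x this choice says 276 > δ·658.
So δ < 276/658 = 0.41945.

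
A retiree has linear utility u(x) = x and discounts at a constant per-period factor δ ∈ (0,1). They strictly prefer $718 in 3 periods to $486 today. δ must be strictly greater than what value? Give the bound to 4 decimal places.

δ > 0.8780

The preference means 486 < δ^3·718.
Hence δ^3 > 486/718 = 0.67688, and x ↦ x^(1/3) is increasing on (0,∞).
δ > (486/718)^(1/3) ≈ 0.8780.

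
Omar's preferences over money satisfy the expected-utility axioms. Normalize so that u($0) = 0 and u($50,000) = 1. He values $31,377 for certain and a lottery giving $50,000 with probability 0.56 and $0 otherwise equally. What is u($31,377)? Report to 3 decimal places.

u($31,377) equals the lottery's expected utility: 0.56·1 + 0.44·0 = 0.56.

0.560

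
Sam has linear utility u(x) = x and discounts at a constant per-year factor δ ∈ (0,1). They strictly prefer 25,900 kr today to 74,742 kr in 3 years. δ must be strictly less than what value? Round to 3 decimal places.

δ < 0.702

Comparing present values: 25900 > δ^3·74742.
Hence δ^3 < 25900/74742 = 0.34653, and x ↦ x^(1/3) is increasing on (0,∞).
δ < (25900/74742)^(1/3) ≈ 0.702.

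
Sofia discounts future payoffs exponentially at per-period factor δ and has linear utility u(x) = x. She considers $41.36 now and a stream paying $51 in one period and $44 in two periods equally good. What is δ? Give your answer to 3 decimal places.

Equating present values: 41.36 = 51δ + 44δ².
That is, 44δ² + 51δ − 41.36 = 0, a quadratic in δ.
δ = (−51 + √(51² + 4·44·41.36)) / (2·44) = (−51 + √9880.36) / 88 ≈ 0.550.

δ ≈ 0.550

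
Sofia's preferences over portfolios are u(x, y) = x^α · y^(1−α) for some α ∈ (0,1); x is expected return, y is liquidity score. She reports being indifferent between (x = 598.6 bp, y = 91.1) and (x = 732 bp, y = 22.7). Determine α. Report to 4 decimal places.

α ≈ 0.8735

The Cobb–Douglas utilities coincide, so 598.6^α·91.1^(1−α) = 732^α·22.7^(1−α).
Taking logs: α·ln 598.6 + (1−α)·ln 91.1 = α·ln 732 + (1−α)·ln 22.7, i.e. α·-0.2011869 = (1−α)·-1.3895929.
Thus α·(-1.5907798) = -1.3895929, so α = -1.3895929/-1.5907798 ≈ 0.8735.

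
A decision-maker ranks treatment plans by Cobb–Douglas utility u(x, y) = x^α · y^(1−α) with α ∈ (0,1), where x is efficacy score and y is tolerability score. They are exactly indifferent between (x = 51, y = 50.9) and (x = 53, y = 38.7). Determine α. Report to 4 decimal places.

α ≈ 0.8769

The Cobb–Douglas utilities coincide, so 51^α·50.9^(1−α) = 53^α·38.7^(1−α).
Rearrange to (51/53)^α = (38.7/50.9)^(1−α) and take logs: α·-0.0384663 = (1−α)·-0.2740233.
Thus α·(-0.3124896) = -0.2740233, so α = -0.2740233/-0.3124896 ≈ 0.8769.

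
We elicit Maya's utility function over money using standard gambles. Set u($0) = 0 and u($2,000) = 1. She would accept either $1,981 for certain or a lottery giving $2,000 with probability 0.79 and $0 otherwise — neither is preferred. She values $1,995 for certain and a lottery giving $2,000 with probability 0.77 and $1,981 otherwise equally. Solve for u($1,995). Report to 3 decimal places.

0.952

First, u($1,981) = 0.79·u($2,000) + 0.21·u($0) = 0.79.
Chaining: u($1,995) = 0.77·1.00 + 0.23·0.79 = 0.9517.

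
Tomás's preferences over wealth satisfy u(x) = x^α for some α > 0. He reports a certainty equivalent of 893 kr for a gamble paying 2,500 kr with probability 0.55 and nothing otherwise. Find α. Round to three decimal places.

Since u(0) = 0, the lottery's EU is 0.55·2500^α.
Setting u(893) equal to that: 893^α = 0.55·2500^α ⇒ (893/2500)^α = 0.55.
Take logs: α = ln 0.55 / ln(893/2500) ≈ 0.58073.

α ≈ 0.581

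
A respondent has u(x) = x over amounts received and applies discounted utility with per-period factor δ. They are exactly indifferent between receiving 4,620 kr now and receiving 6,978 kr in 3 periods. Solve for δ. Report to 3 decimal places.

Indifference means u(4620) = δ^3 · u(6978), so δ^3 = u(4620)/u(6978).
With u(x) = x: δ^3 = 4620/6978 = 0.66208.
Taking the cube root: δ = 0.66208^(1/3) ≈ 0.872.

δ ≈ 0.872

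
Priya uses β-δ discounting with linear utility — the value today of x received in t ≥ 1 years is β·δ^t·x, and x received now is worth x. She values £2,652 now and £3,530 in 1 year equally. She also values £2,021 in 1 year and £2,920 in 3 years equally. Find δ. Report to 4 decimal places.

δ ≈ 0.8319

Both payoffs in the second observation are in the future, so β drops out: δ^1·2021 = δ^3·2920 ⇒ δ^2 = 2021/2920 = 0.69212, so δ = 0.83194.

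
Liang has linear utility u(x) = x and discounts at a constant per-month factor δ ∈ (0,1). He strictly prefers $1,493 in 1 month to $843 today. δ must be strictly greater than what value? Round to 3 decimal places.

δ > 0.565

The preference means 843 < δ·1493.
Dividing through by 1493 gives δ > 0.56463.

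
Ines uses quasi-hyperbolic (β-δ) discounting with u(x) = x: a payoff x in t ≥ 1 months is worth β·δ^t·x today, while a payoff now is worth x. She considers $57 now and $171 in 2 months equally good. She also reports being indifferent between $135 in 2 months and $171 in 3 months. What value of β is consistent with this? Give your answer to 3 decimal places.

β ≈ 0.535

The second indifference involves only future payoffs, so β cancels: β·δ^2·135 = β·δ^3·171, giving δ = 135/171 = 0.78947.
Substituting δ into 57 = β·δ^2·171: β = 57/(106.579) ≈ 0.535.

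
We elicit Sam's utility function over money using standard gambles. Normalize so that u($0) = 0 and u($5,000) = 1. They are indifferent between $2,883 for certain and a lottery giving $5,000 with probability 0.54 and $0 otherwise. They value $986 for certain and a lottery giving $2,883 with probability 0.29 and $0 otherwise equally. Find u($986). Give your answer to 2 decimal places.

The first gamble pins u($2,883): it must equal 0.54·1 + 0.46·0 = 0.54.
The second indifference gives u($986) = 0.29·u($2,883) + 0.71·u($0) = 0.29·0.54 + 0.71·0.00 = 0.1566.

0.16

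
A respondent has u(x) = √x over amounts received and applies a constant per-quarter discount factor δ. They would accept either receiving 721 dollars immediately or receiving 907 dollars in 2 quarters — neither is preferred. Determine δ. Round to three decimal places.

Equating discounted utilities: u(721) = δ^2·u(907) ⇒ δ^2 = u(721)/u(907).
With u(x) = √x: δ^2 = √721/√907 = √(721/907) = 0.89159.
Taking the square root: δ = 0.89159^(1/2) ≈ 0.944.

δ ≈ 0.944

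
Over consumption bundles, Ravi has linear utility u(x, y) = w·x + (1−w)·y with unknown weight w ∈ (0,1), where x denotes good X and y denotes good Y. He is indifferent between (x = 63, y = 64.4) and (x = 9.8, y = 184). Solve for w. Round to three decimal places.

w = 0.692

u(63,64.4) = u(9.8,184) means w·63 + (1−w)·64.4 = w·9.8 + (1−w)·184.
Rearranging, 53.2·w − 119.6·(1−w) = 0.
The marginal rate of substitution is 119.6/53.2, so w = 119.6/(53.2+119.6) = 0.692.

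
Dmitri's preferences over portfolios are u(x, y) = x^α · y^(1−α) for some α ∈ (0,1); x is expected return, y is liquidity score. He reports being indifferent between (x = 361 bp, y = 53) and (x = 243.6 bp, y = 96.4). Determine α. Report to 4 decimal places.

The Cobb–Douglas utilities coincide, so 361^α·53^(1−α) = 243.6^α·96.4^(1−α).
(361/243.6)^α = (96.4/53)^(1−α); take logs: α·ln(361/243.6) = (1−α)·ln(96.4/53), i.e. α·0.3933504 = (1−α)·0.5982143.
Thus α·(0.9915647) = 0.5982143, so α = 0.5982143/0.9915647 ≈ 0.6033.

α ≈ 0.6033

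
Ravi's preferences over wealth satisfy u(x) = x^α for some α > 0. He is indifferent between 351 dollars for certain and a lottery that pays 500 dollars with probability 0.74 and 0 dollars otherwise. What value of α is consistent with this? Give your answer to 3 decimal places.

α ≈ 0.851

EU(lottery) = 0.74·500^α + 0.26·0 = 0.74·500^α.
Equating: 351^α = 0.74·500^α, i.e. 0.7020^α = 0.74.
α = ln(0.74) / ln(351/500) = -0.301105/-0.353822 ≈ 0.851.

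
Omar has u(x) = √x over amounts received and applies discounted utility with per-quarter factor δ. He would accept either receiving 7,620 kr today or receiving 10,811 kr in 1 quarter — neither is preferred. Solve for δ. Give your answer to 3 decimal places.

Equating discounted utilities: u(7620) = δ·u(10811) ⇒ δ = u(7620)/u(10811).
With u(x) = √x: δ = √7620/√10811 = √(7620/10811) = 0.83955.

δ ≈ 0.840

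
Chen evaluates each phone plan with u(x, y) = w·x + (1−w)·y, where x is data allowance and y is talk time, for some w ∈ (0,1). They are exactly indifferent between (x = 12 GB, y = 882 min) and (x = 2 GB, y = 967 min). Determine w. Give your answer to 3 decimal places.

u(12,882) = u(2,967) means w·12 + (1−w)·882 = w·2 + (1−w)·967.
w·(12−2) = (1−w)·(967−882), i.e. w·10 = (1−w)·85.
So w/(1−w) = 85/10 = 8.5000, giving w = 85/(10+85) = 0.895.

w = 0.895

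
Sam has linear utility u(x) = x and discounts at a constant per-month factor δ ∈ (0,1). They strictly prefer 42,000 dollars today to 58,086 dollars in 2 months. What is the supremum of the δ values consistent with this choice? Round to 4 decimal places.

The preference means 42000 > δ^2·58086.
Hence δ^2 < 42000/58086 = 0.72307, and x ↦ x^(1/2) is increasing on (0,∞).
δ < 0.72307^(1/2) = 0.8503.

δ < 0.8503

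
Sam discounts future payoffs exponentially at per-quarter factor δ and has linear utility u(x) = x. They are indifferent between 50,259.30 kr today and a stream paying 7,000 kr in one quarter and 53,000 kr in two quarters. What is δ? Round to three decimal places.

Present value of the stream is 7000·δ + 53000·δ². Indifference gives 7000δ + 53000δ² = 50259.30.
So 53000δ² + 7000δ − 50259.30 = 0.
The positive root is δ = [−7000 + √(7000² + 4·53000·50259.30)] / (2·53000) = (−7000 + 103460.000)/106000 ≈ 0.910.

δ ≈ 0.910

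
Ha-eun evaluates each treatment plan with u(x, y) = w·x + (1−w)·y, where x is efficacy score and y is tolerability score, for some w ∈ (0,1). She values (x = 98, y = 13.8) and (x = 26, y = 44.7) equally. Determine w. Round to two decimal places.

u(98,13.8) = u(26,44.7) means w·98 + (1−w)·13.8 = w·26 + (1−w)·44.7.
Collecting terms: w·72 = (1−w)·30.9.
So w/(1−w) = 30.9/72 = 0.4292, giving w = 30.9/(72+30.9) = 0.30.

w = 0.30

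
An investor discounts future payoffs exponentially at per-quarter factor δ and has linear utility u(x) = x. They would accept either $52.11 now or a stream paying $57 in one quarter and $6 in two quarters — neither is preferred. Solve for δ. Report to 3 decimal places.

δ ≈ 0.840

Present value of the stream is 57·δ + 6·δ². Indifference gives 57δ + 6δ² = 52.11.
That is, 6δ² + 57δ − 52.11 = 0, a quadratic in δ.
By the quadratic formula (taking the positive root), δ = (−57 + √4499.64) / 12 ≈ 0.840.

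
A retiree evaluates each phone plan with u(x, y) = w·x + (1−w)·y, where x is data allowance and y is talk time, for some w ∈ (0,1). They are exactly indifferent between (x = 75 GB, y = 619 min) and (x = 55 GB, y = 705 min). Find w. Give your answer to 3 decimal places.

w = 0.811

Equating utilities: w·75 + (1−w)·619 = w·55 + (1−w)·705.
Rearranging, 20·w − 86·(1−w) = 0.
Hence w = 86/(20+86) = 86/106 = 0.811.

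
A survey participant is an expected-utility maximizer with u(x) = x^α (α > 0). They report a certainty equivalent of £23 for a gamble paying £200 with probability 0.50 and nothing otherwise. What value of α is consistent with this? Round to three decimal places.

α ≈ 0.320

EU(lottery) = 0.50·200^α + 0.50·0 = 0.50·200^α.
Equating: 23^α = 0.50·200^α, i.e. 0.1150^α = 0.50.
Taking logs: α·ln(23/200) = ln(0.50), so α = -0.693147 / -2.162823 ≈ 0.320.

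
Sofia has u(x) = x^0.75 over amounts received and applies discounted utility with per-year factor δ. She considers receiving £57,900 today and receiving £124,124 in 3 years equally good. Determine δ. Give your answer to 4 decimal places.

Indifference means u(57900) = δ^3 · u(124124), so δ^3 = u(57900)/u(124124).
With u(x) = x^0.75: δ^3 = 57900^0.75/124124^0.75 = (57900/124124)^0.75 = 0.56444.
So δ = 0.56444^(1/3) ≈ 0.8264.

δ ≈ 0.8264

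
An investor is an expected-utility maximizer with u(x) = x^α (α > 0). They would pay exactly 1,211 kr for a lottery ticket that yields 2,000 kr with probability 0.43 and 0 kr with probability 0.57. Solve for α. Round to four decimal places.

α ≈ 1.6822

EU(lottery) = 0.43·2000^α + 0.57·0 = 0.43·2000^α.
Indifference: 1211^α = 0.43·2000^α, so (1211/2000)^α = 0.43.
Taking logs: α·ln(1211/2000) = ln(0.43), so α = -0.8439701 / -0.5017007 ≈ 1.6822.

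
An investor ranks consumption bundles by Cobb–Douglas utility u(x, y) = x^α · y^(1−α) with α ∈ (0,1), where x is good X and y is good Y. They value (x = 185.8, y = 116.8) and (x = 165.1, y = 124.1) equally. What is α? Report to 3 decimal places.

α ≈ 0.339

Set the two utilities equal: 185.8^α·116.8^(1−α) = 165.1^α·124.1^(1−α).
Rearrange to (185.8/165.1)^α = (124.1/116.8)^(1−α) and take logs: α·0.118119 = (1−α)·0.060625.
So α/(1−α) = (0.060625)/(0.118119) = 0.513254, and α = 0.513254/1.513254 ≈ 0.339.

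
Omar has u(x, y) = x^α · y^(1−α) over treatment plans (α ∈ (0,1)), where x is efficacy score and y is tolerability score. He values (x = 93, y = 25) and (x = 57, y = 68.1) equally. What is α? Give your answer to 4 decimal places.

Indifference: 93^α · 25^(1−α) = 57^α · 68.1^(1−α).
Rearrange to (93/57)^α = (68.1/25)^(1−α) and take logs: α·0.4895482 = (1−α)·1.0021014.
So α/(1−α) = (1.0021014)/(0.4895482) = 2.0469923, and α = 2.0469923/3.0469923 ≈ 0.6718.

α ≈ 0.6718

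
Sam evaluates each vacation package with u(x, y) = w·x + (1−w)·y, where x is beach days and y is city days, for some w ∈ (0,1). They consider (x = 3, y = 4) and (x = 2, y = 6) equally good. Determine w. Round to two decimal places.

Equating utilities: w·3 + (1−w)·4 = w·2 + (1−w)·6.
Collecting terms: w·1 = (1−w)·2.
The marginal rate of substitution is 2/1, so w = 2/(1+2) = 0.67.

w = 0.67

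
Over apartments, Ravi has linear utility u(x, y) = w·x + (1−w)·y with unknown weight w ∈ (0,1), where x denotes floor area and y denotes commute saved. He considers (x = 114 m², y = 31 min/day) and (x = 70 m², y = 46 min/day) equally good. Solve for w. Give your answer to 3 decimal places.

w = 0.254

u(114,31) = u(70,46) means w·114 + (1−w)·31 = w·70 + (1−w)·46.
w·(114−70) = (1−w)·(46−31), i.e. w·44 = (1−w)·15.
So w/(1−w) = 15/44 = 0.3409, giving w = 15/(44+15) = 0.254.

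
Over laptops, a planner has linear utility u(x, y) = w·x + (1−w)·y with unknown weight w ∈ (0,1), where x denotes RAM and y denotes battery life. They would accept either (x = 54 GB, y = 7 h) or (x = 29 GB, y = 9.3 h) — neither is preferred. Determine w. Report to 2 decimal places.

Indifference: w·54 + (1−w)·7 = w·29 + (1−w)·9.3.
Collecting terms: w·25 = (1−w)·2.3.
Hence w = 2.3/(25+2.3) = 2.3/27.3 = 0.08.

w = 0.08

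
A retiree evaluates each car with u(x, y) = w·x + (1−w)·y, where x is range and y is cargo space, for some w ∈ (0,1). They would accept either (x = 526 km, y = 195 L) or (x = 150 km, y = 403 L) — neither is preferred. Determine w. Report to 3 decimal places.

Indifference: w·526 + (1−w)·195 = w·150 + (1−w)·403.
w·(526−150) = (1−w)·(403−195), i.e. w·376 = (1−w)·208.
So w/(1−w) = 208/376 = 0.5532, giving w = 208/(376+208) = 0.356.

w = 0.356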